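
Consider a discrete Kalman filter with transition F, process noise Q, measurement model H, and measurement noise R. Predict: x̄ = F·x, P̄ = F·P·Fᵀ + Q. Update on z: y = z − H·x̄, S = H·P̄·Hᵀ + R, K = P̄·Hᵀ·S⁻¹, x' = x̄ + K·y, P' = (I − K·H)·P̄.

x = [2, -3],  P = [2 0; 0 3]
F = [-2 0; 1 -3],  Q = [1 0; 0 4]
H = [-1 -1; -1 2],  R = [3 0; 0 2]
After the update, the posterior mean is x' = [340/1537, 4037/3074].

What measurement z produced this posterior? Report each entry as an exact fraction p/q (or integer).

x̄ = F·x = [-4, 11]
P̄ = F·P·Fᵀ + Q = [9 -4; -4 33]
S = H·P̄·Hᵀ + R = [37 -53; -53 159]
K = P̄·Hᵀ·S⁻¹ = [-16/29 -447/1537; -17/58 1053/3074]
x' − x̄ = [6488/1537, -29777/3074] = K·y
y = (KᵀK)⁻¹·Kᵀ·(x' − x̄) = [5, -24]
z = y + H·x̄ = [5, -24] + [-7, 26] = [-2, 2]

z = [-2, 2]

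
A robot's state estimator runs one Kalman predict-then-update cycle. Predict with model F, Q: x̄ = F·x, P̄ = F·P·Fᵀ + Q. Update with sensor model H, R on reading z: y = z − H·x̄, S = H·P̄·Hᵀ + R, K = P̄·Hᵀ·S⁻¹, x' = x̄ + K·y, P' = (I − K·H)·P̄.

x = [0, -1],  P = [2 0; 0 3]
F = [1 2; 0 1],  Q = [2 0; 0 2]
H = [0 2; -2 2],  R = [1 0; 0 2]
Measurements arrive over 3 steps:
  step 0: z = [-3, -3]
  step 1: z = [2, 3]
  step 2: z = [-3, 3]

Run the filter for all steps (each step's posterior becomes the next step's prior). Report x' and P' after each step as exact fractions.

step 0: x̄ = F·x = [-2, -1]
step 0: P̄ = F·P·Fᵀ + Q = [16 6; 6 5]
step 0: y = z − H·x̄ = [-1, -5]
step 0: S = H·P̄·Hᵀ + R = [21 -4; -4 38]
step 0: K = P̄·Hᵀ·S⁻¹ = [188/391 -186/391; 186/391 -1/391]
step 0: x' = x̄ + K·y = [-40/391, -572/391]
step 0: P' = (I − K·H)·P̄ = [280/391 94/391; 94/391 93/391]
step 1: x̄ = F·x = [-1184/391, -572/391]
step 1: P̄ = F·P·Fᵀ + Q = [1810/391 280/391; 280/391 875/391]
step 1: y = z − H·x̄ = [1926/391, -3/23]
step 1: S = H·P̄·Hᵀ + R = [3891/391 140/23; 140/23 546/23]
step 1: K = P̄·Hᵀ·S⁻¹ = [2280/5563 -16930/38941; 2450/5563 85/5563]
step 1: x' = x̄ + K·y = [-37094/38941, 3919/5563]
step 1: P' = (I − K·H)·P̄ = [24910/38941 1140/5563; 1140/5563 1225/5563]
step 2: x̄ = F·x = [17772/38941, 3919/5563]
step 2: P̄ = F·P·Fᵀ + Q = [169012/38941 3590/5563; 3590/5563 12351/5563]
step 2: y = z − H·x̄ = [-24527/5563, 97501/38941]
step 2: S = H·P̄·Hᵀ + R = [54967/5563 35044/5563; 35044/5563 898718/38941]
step 2: K = P̄·Hᵀ·S⁻¹ = [1486356/3667379 -1579978/3667379; 1609010/3667379 61327/3667379]
step 2: x' = x̄ + K·y = [-8835514/3667379, -4356916/3667379]
step 2: P' = (I − K·H)·P̄ = [2323156/3667379 743178/3667379; 743178/3667379 804505/3667379]

step 0: x' = [-40/391, -572/391], P' = [280/391 94/391; 94/391 93/391]
step 1: x' = [-37094/38941, 3919/5563], P' = [24910/38941 1140/5563; 1140/5563 1225/5563]
step 2: x' = [-8835514/3667379, -4356916/3667379], P' = [2323156/3667379 743178/3667379; 743178/3667379 804505/3667379]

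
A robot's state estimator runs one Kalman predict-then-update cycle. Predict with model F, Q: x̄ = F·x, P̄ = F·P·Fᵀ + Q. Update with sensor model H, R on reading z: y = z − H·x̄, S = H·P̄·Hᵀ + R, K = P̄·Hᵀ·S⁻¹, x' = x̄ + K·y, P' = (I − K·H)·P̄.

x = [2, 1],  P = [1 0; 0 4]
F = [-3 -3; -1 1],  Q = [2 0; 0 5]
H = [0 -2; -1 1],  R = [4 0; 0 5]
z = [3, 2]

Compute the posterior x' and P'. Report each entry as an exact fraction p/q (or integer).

x̄ = F·x = [-9, -1]
P̄ = F·P·Fᵀ + Q = [47 -9; -9 10]
y = z − H·x̄ = [1, -6]
S = H·P̄·Hᵀ + R = [44 -38; -38 80]
K = P̄·Hᵀ·S⁻¹ = [-172/519 -445/519; -439/1038 19/519]
x' = x̄ + K·y = [-2173/519, -1705/1038]
P' = (I − K·H)·P̄ = [2569/519 344/519; 344/519 439/519]

x' = [-2173/519, -1705/1038]
P' = [2569/519 344/519; 344/519 439/519]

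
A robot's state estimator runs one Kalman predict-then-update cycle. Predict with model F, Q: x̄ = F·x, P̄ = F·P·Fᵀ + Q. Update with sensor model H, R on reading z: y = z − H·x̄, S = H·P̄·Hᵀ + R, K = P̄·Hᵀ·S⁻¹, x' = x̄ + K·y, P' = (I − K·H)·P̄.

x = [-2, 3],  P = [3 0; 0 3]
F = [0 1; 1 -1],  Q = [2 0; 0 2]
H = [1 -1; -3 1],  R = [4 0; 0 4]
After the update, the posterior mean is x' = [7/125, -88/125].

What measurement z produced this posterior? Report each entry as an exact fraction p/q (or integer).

x̄ = F·x = [3, -5]
P̄ = F·P·Fᵀ + Q = [5 -3; -3 8]
S = H·P̄·Hᵀ + R = [23 -35; -35 75]
K = P̄·Hᵀ·S⁻¹ = [-3/50 -67/250; -23/50 3/250]
x' − x̄ = [-368/125, 537/125] = K·y
y = (KᵀK)⁻¹·Kᵀ·(x' − x̄) = [-9, 13]
z = y + H·x̄ = [-9, 13] + [8, -14] = [-1, -1]

z = [-1, -1]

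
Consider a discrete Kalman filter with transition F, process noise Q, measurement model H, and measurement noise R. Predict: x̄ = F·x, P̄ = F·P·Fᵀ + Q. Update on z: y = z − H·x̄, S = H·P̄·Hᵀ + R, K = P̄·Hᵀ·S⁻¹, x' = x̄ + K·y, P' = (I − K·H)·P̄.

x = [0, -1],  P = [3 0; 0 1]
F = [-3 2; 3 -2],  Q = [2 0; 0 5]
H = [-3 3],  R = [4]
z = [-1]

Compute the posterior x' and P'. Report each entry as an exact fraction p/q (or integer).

x' = [10/91, -19/91]
P' = [2175/1183 1919/1183; 1919/1183 2187/1183]

x̄ = F·x = [-2, 2]
P̄ = F·P·Fᵀ + Q = [33 -31; -31 36]
y = z − H·x̄ = [-13]
S = H·P̄·Hᵀ + R = [1183]
K = P̄·Hᵀ·S⁻¹ = [-192/1183; 201/1183]
x' = x̄ + K·y = [10/91, -19/91]
P' = (I − K·H)·P̄ = [2175/1183 1919/1183; 1919/1183 2187/1183]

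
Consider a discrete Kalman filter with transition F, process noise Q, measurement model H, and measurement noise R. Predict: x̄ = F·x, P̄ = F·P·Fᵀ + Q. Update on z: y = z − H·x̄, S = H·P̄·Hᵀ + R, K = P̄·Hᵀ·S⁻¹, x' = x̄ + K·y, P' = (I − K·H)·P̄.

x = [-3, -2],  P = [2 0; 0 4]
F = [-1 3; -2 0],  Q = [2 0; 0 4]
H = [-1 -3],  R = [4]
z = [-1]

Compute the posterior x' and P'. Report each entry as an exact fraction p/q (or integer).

x' = [-157/22, 31/11]
P' = [271/11 -86/11; -86/11 32/11]

x̄ = F·x = [-3, 6]
P̄ = F·P·Fᵀ + Q = [40 4; 4 12]
y = z − H·x̄ = [14]
S = H·P̄·Hᵀ + R = [176]
K = P̄·Hᵀ·S⁻¹ = [-13/44; -5/22]
x' = x̄ + K·y = [-157/22, 31/11]
P' = (I − K·H)·P̄ = [271/11 -86/11; -86/11 32/11]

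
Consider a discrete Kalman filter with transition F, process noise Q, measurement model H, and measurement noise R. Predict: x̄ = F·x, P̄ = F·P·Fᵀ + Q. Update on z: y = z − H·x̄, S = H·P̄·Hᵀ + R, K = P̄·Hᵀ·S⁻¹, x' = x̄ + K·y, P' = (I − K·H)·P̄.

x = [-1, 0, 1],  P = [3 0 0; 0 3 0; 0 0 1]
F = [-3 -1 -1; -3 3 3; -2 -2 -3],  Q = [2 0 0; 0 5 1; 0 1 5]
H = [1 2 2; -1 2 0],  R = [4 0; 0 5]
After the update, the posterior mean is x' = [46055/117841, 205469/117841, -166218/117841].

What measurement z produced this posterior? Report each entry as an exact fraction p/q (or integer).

x̄ = F·x = [2, 6, -1]
P̄ = F·P·Fᵀ + Q = [33 15 27; 15 68 -8; 27 -8 38]
S = H·P̄·Hᵀ + R = [565 153; 153 250]
K = P̄·Hᵀ·S⁻¹ = [29709/117841 -19596/117841; 15237/117841 47710/117841; 28329/117841 -37606/117841]
x' − x̄ = [-189627/117841, -501577/117841, -48377/117841] = K·y
y = (KᵀK)⁻¹·Kᵀ·(x' − x̄) = [-11, -7]
z = y + H·x̄ = [-11, -7] + [12, 10] = [1, 3]

z = [1, 3]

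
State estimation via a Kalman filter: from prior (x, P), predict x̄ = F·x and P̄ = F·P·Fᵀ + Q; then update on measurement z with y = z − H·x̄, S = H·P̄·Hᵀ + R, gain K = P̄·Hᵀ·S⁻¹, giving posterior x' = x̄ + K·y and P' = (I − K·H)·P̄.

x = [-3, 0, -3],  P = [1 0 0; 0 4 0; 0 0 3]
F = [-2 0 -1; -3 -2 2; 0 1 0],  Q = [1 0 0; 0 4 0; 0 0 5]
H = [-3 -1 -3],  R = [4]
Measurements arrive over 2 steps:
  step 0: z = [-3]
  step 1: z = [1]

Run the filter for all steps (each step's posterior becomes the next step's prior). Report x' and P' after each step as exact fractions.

step 0: x' = [117/25, -3/50, -171/50], P' = [104/25 -68/25 -76/25; -68/25 5861/150 -1523/150; -76/25 -1523/150 989/150]
step 1: x' = [-15875/34438, -372797/17219, 249151/34438], P' = [41424/17219 -254882/17219 46868/17219; -254882/17219 5319260/17219 -1518746/17219; 46868/17219 -1518746/17219 463816/17219]

step 0: x̄ = F·x = [9, 3, 0]
step 0: P̄ = F·P·Fᵀ + Q = [8 0 0; 0 41 -8; 0 -8 9]
step 0: y = z − H·x̄ = [27]
step 0: S = H·P̄·Hᵀ + R = [150]
step 0: K = P̄·Hᵀ·S⁻¹ = [-4/25; -17/150; -19/150]
step 0: x' = x̄ + K·y = [117/25, -3/50, -171/50]
step 0: P' = (I − K·H)·P̄ = [104/25 -68/25 -76/25; -68/25 5861/150 -1523/150; -76/25 -1523/150 989/150]
step 1: x̄ = F·x = [-297/50, -519/25, -3/50]
step 1: P̄ = F·P·Fᵀ + Q = [1811/150 -1228/75 2339/150; -1228/75 23188/75 -6772/75; 2339/150 -6772/75 6611/150]
step 1: y = z − H·x̄ = [-944/25]
step 1: S = H·P̄·Hᵀ + R = [34438/75]
step 1: K = P̄·Hᵀ·S⁻¹ = [-4997/34438; 406/17219; -6653/34438]
step 1: x' = x̄ + K·y = [-15875/34438, -372797/17219, 249151/34438]
step 1: P' = (I − K·H)·P̄ = [41424/17219 -254882/17219 46868/17219; -254882/17219 5319260/17219 -1518746/17219; 46868/17219 -1518746/17219 463816/17219]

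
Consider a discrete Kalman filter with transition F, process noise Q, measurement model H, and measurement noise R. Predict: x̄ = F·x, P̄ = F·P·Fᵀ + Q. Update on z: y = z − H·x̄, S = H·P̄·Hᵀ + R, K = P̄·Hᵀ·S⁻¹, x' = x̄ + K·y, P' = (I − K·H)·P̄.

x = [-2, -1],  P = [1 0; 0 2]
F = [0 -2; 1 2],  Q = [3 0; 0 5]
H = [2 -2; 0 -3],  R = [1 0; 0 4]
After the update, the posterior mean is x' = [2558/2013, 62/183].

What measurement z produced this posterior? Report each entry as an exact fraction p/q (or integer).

z = [2, -2]

x̄ = F·x = [2, -4]
P̄ = F·P·Fᵀ + Q = [11 -8; -8 14]
S = H·P̄·Hᵀ + R = [165 132; 132 130]
K = P̄·Hᵀ·S⁻¹ = [886/2013 -16/61; -8/183 -17/61]
x' − x̄ = [-1468/2013, 794/183] = K·y
y = (KᵀK)⁻¹·Kᵀ·(x' − x̄) = [-10, -14]
z = y + H·x̄ = [-10, -14] + [12, 12] = [2, -2]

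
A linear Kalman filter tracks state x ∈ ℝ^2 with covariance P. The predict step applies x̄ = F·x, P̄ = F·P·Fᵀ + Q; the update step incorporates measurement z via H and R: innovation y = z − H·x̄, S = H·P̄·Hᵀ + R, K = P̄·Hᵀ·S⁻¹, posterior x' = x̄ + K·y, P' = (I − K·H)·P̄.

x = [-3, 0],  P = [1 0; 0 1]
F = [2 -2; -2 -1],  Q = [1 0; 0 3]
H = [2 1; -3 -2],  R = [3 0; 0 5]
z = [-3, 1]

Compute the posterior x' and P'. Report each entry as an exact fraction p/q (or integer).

x' = [-2527/530, 1729/265]
P' = [1291/530 -967/265; -967/265 1658/265]

x̄ = F·x = [-6, 6]
P̄ = F·P·Fᵀ + Q = [9 -2; -2 8]
y = z − H·x̄ = [3, -5]
S = H·P̄·Hᵀ + R = [39 -56; -56 94]
K = P̄·Hᵀ·S⁻¹ = [108/265 -1/530; -92/265 -83/265]
x' = x̄ + K·y = [-2527/530, 1729/265]
P' = (I − K·H)·P̄ = [1291/530 -967/265; -967/265 1658/265]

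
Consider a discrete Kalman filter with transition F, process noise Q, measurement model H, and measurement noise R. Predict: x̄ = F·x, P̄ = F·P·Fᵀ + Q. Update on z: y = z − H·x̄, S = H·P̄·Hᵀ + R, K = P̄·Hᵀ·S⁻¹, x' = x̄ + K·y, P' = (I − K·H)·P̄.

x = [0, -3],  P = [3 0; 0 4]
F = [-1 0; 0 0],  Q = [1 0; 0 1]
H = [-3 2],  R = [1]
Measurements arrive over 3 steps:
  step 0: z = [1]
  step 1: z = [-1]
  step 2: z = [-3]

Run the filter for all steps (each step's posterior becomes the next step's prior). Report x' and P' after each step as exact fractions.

step 0: x' = [-12/41, 2/41], P' = [20/41 24/41; 24/41 37/41]
step 1: x' = [243/754, -5/377], P' = [305/754 183/377; 183/377 295/377]
step 2: x' = [8316/13301, -5982/13301], P' = [5295/13301 6354/13301; 6354/13301 10285/13301]

step 0: x̄ = F·x = [0, 0]
step 0: P̄ = F·P·Fᵀ + Q = [4 0; 0 1]
step 0: y = z − H·x̄ = [1]
step 0: S = H·P̄·Hᵀ + R = [41]
step 0: K = P̄·Hᵀ·S⁻¹ = [-12/41; 2/41]
step 0: x' = x̄ + K·y = [-12/41, 2/41]
step 0: P' = (I − K·H)·P̄ = [20/41 24/41; 24/41 37/41]
step 1: x̄ = F·x = [12/41, 0]
step 1: P̄ = F·P·Fᵀ + Q = [61/41 0; 0 1]
step 1: y = z − H·x̄ = [-5/41]
step 1: S = H·P̄·Hᵀ + R = [754/41]
step 1: K = P̄·Hᵀ·S⁻¹ = [-183/754; 41/377]
step 1: x' = x̄ + K·y = [243/754, -5/377]
step 1: P' = (I − K·H)·P̄ = [305/754 183/377; 183/377 295/377]
step 2: x̄ = F·x = [-243/754, 0]
step 2: P̄ = F·P·Fᵀ + Q = [1059/754 0; 0 1]
step 2: y = z − H·x̄ = [-2991/754]
step 2: S = H·P̄·Hᵀ + R = [13301/754]
step 2: K = P̄·Hᵀ·S⁻¹ = [-3177/13301; 1508/13301]
step 2: x' = x̄ + K·y = [8316/13301, -5982/13301]
step 2: P' = (I − K·H)·P̄ = [5295/13301 6354/13301; 6354/13301 10285/13301]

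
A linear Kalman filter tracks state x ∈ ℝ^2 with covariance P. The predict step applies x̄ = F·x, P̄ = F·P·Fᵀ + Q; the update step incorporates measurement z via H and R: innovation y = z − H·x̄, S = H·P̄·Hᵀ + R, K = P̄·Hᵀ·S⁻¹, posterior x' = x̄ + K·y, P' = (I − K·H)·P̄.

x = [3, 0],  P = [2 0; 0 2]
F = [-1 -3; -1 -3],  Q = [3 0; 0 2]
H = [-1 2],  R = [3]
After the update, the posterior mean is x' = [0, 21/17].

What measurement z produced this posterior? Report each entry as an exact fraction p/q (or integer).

x̄ = F·x = [-3, -3]
P̄ = F·P·Fᵀ + Q = [23 20; 20 22]
S = H·P̄·Hᵀ + R = [34]
K = P̄·Hᵀ·S⁻¹ = [1/2; 12/17]
x' − x̄ = [3, 72/17] = K·y
y = (KᵀK)⁻¹·Kᵀ·(x' − x̄) = [6]
z = y + H·x̄ = [6] + [-3] = [3]

z = [3]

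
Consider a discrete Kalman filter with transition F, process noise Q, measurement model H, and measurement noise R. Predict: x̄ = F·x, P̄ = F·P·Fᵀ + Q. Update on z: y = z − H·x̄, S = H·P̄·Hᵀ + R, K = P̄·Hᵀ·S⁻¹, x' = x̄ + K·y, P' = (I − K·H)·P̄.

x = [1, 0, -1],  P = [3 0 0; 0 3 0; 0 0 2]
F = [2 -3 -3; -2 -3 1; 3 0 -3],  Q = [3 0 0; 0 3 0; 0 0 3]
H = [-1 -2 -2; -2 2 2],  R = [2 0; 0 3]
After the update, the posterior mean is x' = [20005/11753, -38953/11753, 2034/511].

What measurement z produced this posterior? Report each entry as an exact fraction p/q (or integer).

x̄ = F·x = [5, -3, 6]
P̄ = F·P·Fᵀ + Q = [60 9 36; 9 44 -24; 36 -24 48]
S = H·P̄·Hᵀ + R = [418 34; 34 59]
K = P̄·Hᵀ·S⁻¹ = [-3915/11753 -3720/11753; -3639/23506 5431/11753; -90/511 -156/511]
x' − x̄ = [-38760/11753, -3694/11753, -1032/511] = K·y
y = (KᵀK)⁻¹·Kᵀ·(x' − x̄) = [8, 2]
z = y + H·x̄ = [8, 2] + [-11, -4] = [-3, -2]

z = [-3, -2]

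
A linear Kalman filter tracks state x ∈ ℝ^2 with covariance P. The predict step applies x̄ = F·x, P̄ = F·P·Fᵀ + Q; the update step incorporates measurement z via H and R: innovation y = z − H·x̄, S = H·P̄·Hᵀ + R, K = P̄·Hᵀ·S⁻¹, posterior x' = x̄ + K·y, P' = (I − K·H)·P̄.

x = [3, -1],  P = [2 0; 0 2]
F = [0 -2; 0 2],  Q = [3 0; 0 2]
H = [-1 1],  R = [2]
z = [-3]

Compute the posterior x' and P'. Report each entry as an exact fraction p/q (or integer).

x' = [59/39, -20/13]
P' = [68/39 10/13; 10/13 22/13]

x̄ = F·x = [2, -2]
P̄ = F·P·Fᵀ + Q = [11 -8; -8 10]
y = z − H·x̄ = [1]
S = H·P̄·Hᵀ + R = [39]
K = P̄·Hᵀ·S⁻¹ = [-19/39; 6/13]
x' = x̄ + K·y = [59/39, -20/13]
P' = (I − K·H)·P̄ = [68/39 10/13; 10/13 22/13]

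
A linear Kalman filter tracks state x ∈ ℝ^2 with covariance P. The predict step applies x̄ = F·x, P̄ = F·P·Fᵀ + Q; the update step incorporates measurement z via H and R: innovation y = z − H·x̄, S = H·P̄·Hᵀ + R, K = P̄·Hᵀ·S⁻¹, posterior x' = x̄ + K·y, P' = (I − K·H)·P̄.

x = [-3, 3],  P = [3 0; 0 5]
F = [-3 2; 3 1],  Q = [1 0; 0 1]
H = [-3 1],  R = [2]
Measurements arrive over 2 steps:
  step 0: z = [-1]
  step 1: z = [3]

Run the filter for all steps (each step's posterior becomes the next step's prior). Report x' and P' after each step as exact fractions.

step 0: x̄ = F·x = [15, -6]
step 0: P̄ = F·P·Fᵀ + Q = [48 -17; -17 33]
step 0: y = z − H·x̄ = [50]
step 0: S = H·P̄·Hᵀ + R = [569]
step 0: K = P̄·Hᵀ·S⁻¹ = [-161/569; 84/569]
step 0: x' = x̄ + K·y = [485/569, 786/569]
step 0: P' = (I − K·H)·P̄ = [1391/569 3851/569; 3851/569 11721/569]
step 1: x̄ = F·x = [117/569, 2241/569]
step 1: P̄ = F·P·Fᵀ + Q = [13760/569 22476/569; 22476/569 47915/569]
step 1: y = z − H·x̄ = [-183/569]
step 1: S = H·P̄·Hᵀ + R = [38037/569]
step 1: K = P̄·Hᵀ·S⁻¹ = [-6268/12679; -19513/38037]
step 1: x' = x̄ + K·y = [4623/12679, 52028/12679]
step 1: P' = (I − K·H)·P̄ = [99472/12679 285880/12679; 285880/12679 2533894/38037]

step 0: x' = [485/569, 786/569], P' = [1391/569 3851/569; 3851/569 11721/569]
step 1: x' = [4623/12679, 52028/12679], P' = [99472/12679 285880/12679; 285880/12679 2533894/38037]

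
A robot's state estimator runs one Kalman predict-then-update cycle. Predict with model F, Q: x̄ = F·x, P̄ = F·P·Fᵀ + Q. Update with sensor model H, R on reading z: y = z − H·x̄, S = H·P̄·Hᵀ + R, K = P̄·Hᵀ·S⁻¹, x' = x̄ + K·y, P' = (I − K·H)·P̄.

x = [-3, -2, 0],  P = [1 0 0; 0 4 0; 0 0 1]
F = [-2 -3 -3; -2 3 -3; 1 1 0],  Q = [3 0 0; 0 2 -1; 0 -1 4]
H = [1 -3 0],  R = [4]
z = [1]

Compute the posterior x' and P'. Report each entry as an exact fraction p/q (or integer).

x' = [6505/653, 1936/653, -2814/653]
P' = [19315/653 6277/653 -4181/653; 6277/653 2327/653 -1339/653; -4181/653 -1339/653 4196/653]

x̄ = F·x = [12, 0, -5]
P̄ = F·P·Fᵀ + Q = [52 -23 -14; -23 51 9; -14 9 9]
y = z − H·x̄ = [-11]
S = H·P̄·Hᵀ + R = [653]
K = P̄·Hᵀ·S⁻¹ = [121/653; -176/653; -41/653]
x' = x̄ + K·y = [6505/653, 1936/653, -2814/653]
P' = (I − K·H)·P̄ = [19315/653 6277/653 -4181/653; 6277/653 2327/653 -1339/653; -4181/653 -1339/653 4196/653]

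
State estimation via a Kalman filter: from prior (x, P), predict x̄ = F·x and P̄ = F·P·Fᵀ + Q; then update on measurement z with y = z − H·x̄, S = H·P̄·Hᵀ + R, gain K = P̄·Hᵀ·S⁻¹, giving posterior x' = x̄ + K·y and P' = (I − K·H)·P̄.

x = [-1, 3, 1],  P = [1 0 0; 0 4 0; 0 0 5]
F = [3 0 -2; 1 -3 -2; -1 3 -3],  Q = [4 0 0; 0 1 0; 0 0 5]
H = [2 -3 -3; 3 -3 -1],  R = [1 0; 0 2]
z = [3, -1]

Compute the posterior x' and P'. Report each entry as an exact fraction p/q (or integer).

x̄ = F·x = [-5, -12, 7]
P̄ = F·P·Fᵀ + Q = [33 23 27; 23 58 -7; 27 -7 87]
y = z − H·x̄ = [-2, -15]
S = H·P̄·Hᵀ + R = [712 255; 255 290]
K = P̄·Hᵀ·S⁻¹ = [-5025/28291 23556/141455; -1208/28291 -42491/141455; -11553/28291 11622/28291]
x' = x̄ + K·y = [-202073/28291, -209603/28291, 46813/28291]
P' = (I − K·H)·P̄ = [2486847/141455 2873578/141455 -241461/28291; 2873578/141455 3393992/141455 -295252/28291; -241461/28291 -295252/28291 138129/28291]

x' = [-202073/28291, -209603/28291, 46813/28291]
P' = [2486847/141455 2873578/141455 -241461/28291; 2873578/141455 3393992/141455 -295252/28291; -241461/28291 -295252/28291 138129/28291]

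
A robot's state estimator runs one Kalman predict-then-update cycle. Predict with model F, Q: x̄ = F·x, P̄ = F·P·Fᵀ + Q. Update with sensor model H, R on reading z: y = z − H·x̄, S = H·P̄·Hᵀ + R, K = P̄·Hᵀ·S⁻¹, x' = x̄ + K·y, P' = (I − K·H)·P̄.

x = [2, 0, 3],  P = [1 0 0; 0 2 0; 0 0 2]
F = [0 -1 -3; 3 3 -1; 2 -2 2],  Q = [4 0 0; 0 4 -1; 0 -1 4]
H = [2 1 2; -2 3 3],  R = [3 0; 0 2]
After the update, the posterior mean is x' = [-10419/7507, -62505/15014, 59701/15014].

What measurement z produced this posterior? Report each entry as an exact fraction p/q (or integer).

x̄ = F·x = [-9, 3, 10]
P̄ = F·P·Fᵀ + Q = [24 0 -8; 0 33 -11; -8 -11 24]
S = H·P̄·Hᵀ + R = [120 32; 32 509]
K = P̄·Hᵀ·S⁻¹ = [2324/7507 -1208/7507; 3487/60056 946/7507; 8929/60056 741/7507]
x' − x̄ = [57144/7507, -107547/15014, -90439/15014] = K·y
y = (KᵀK)⁻¹·Kᵀ·(x' − x̄) = [-4, -55]
z = y + H·x̄ = [-4, -55] + [5, 57] = [1, 2]

z = [1, 2]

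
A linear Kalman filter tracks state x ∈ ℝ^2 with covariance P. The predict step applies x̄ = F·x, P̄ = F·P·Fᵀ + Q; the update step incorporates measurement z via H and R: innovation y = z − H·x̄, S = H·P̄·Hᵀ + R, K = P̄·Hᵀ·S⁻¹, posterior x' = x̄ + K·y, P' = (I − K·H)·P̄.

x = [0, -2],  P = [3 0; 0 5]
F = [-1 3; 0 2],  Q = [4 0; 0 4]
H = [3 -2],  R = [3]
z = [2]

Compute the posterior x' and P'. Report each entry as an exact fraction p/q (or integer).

x' = [-10/23, -36/23]
P' = [172/23 242/23; 242/23 356/23]

x̄ = F·x = [-6, -4]
P̄ = F·P·Fᵀ + Q = [52 30; 30 24]
y = z − H·x̄ = [12]
S = H·P̄·Hᵀ + R = [207]
K = P̄·Hᵀ·S⁻¹ = [32/69; 14/69]
x' = x̄ + K·y = [-10/23, -36/23]
P' = (I − K·H)·P̄ = [172/23 242/23; 242/23 356/23]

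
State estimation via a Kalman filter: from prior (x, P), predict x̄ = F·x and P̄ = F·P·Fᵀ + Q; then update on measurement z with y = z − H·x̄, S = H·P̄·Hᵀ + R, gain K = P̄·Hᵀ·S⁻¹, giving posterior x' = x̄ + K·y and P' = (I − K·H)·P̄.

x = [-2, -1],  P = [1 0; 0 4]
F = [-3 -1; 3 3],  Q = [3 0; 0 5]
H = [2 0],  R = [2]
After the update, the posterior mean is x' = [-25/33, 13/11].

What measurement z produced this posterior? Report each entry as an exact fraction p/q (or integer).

x̄ = F·x = [7, -9]
P̄ = F·P·Fᵀ + Q = [16 -21; -21 50]
S = H·P̄·Hᵀ + R = [66]
K = P̄·Hᵀ·S⁻¹ = [16/33; -7/11]
x' − x̄ = [-256/33, 112/11] = K·y
y = (KᵀK)⁻¹·Kᵀ·(x' − x̄) = [-16]
z = y + H·x̄ = [-16] + [14] = [-2]

z = [-2]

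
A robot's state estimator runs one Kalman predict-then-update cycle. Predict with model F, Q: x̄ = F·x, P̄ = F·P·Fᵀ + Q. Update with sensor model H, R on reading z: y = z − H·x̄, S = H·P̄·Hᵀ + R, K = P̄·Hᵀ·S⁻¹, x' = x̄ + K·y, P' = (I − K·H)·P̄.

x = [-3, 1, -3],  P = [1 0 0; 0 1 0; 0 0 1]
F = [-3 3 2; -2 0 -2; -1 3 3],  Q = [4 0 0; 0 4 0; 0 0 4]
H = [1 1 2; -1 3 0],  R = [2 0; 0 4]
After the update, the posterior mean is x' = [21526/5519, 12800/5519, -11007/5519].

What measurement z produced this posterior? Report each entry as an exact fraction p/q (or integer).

x̄ = F·x = [6, 12, -3]
P̄ = F·P·Fᵀ + Q = [26 2 18; 2 12 -4; 18 -4 23]
S = H·P̄·Hᵀ + R = [192 -46; -46 126]
K = P̄·Hᵀ·S⁻¹ = [1786/5519 -224/5519; 580/5519 1701/5519; 1545/5519 -750/5519]
x' − x̄ = [-11588/5519, -53428/5519, 5550/5519] = K·y
y = (KᵀK)⁻¹·Kᵀ·(x' − x̄) = [-10, -28]
z = y + H·x̄ = [-10, -28] + [12, 30] = [2, 2]

z = [2, 2]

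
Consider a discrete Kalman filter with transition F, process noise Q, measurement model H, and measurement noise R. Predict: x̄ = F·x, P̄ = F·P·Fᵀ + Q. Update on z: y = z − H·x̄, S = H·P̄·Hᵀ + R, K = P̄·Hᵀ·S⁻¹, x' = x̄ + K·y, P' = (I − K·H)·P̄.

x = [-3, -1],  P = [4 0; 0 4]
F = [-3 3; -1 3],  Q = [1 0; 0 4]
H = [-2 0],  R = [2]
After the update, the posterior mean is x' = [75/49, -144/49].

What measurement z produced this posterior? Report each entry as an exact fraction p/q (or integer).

x̄ = F·x = [6, 0]
P̄ = F·P·Fᵀ + Q = [73 48; 48 44]
S = H·P̄·Hᵀ + R = [294]
K = P̄·Hᵀ·S⁻¹ = [-73/147; -16/49]
x' − x̄ = [-219/49, -144/49] = K·y
y = (KᵀK)⁻¹·Kᵀ·(x' − x̄) = [9]
z = y + H·x̄ = [9] + [-12] = [-3]

z = [-3]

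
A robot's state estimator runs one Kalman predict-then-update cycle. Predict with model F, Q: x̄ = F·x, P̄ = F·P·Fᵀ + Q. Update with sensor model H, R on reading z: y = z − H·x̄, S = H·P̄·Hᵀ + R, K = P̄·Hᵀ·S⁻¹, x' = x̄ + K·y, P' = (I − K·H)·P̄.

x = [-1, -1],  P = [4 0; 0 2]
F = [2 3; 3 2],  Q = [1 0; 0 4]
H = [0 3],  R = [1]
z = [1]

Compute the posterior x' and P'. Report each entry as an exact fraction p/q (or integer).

x' = [-437/433, 139/433]
P' = [3491/433 36/433; 36/433 48/433]

x̄ = F·x = [-5, -5]
P̄ = F·P·Fᵀ + Q = [35 36; 36 48]
y = z − H·x̄ = [16]
S = H·P̄·Hᵀ + R = [433]
K = P̄·Hᵀ·S⁻¹ = [108/433; 144/433]
x' = x̄ + K·y = [-437/433, 139/433]
P' = (I − K·H)·P̄ = [3491/433 36/433; 36/433 48/433]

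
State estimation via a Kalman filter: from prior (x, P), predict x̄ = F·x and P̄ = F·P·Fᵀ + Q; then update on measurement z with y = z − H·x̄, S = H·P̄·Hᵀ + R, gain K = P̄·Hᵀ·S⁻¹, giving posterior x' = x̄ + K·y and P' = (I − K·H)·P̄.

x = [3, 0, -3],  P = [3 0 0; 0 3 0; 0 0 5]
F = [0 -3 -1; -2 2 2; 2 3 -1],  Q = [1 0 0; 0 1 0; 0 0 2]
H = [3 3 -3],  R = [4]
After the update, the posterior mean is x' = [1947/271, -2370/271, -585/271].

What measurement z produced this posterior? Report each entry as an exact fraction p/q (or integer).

x̄ = F·x = [3, -12, 9]
P̄ = F·P·Fᵀ + Q = [33 -28 -22; -28 45 -4; -22 -4 46]
S = H·P̄·Hᵀ + R = [1084]
K = P̄·Hᵀ·S⁻¹ = [81/1084; 63/1084; -54/271]
x' − x̄ = [1134/271, 882/271, -3024/271] = K·y
y = (KᵀK)⁻¹·Kᵀ·(x' − x̄) = [56]
z = y + H·x̄ = [56] + [-54] = [2]

z = [2]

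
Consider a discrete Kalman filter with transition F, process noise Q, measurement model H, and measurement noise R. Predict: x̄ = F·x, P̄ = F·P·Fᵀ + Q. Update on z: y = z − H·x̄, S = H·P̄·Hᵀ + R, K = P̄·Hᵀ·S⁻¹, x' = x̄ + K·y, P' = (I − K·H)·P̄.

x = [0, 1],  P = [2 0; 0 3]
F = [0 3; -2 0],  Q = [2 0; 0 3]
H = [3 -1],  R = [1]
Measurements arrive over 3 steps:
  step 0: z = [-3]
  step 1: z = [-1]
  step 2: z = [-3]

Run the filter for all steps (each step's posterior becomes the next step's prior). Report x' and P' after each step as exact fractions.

step 0: x' = [-75/91, 44/91], P' = [116/91 319/91; 319/91 2882/273]
step 1: x' = [4657/15294, 175253/91764], P' = [1113/2549 15301/15294; 15301/15294 281897/91764]
step 2: x' = [-2106065/3146417, 8727017/9439251], P' = [1369732/3146417 3141125/3146417; 3141125/3146417 9655383/3146417]

step 0: x̄ = F·x = [3, 0]
step 0: P̄ = F·P·Fᵀ + Q = [29 0; 0 11]
step 0: y = z − H·x̄ = [-12]
step 0: S = H·P̄·Hᵀ + R = [273]
step 0: K = P̄·Hᵀ·S⁻¹ = [29/91; -11/273]
step 0: x' = x̄ + K·y = [-75/91, 44/91]
step 0: P' = (I − K·H)·P̄ = [116/91 319/91; 319/91 2882/273]
step 1: x̄ = F·x = [132/91, 150/91]
step 1: P̄ = F·P·Fᵀ + Q = [8828/91 -1914/91; -1914/91 737/91]
step 1: y = z − H·x̄ = [-337/91]
step 1: S = H·P̄·Hᵀ + R = [91764/91]
step 1: K = P̄·Hᵀ·S⁻¹ = [4733/15294; -6479/91764]
step 1: x' = x̄ + K·y = [4657/15294, 175253/91764]
step 1: P' = (I − K·H)·P̄ = [1113/2549 15301/15294; 15301/15294 281897/91764]
step 2: x̄ = F·x = [175253/30588, -4657/7647]
step 2: P̄ = F·P·Fᵀ + Q = [302289/10196 -15301/2549; -15301/2549 12099/2549]
step 2: y = z − H·x̄ = [-636151/30588]
step 2: S = H·P̄·Hᵀ + R = [3146417/10196]
step 2: K = P̄·Hᵀ·S⁻¹ = [968071/3146417; -232008/3146417]
step 2: x' = x̄ + K·y = [-2106065/3146417, 8727017/9439251]
step 2: P' = (I − K·H)·P̄ = [1369732/3146417 3141125/3146417; 3141125/3146417 9655383/3146417]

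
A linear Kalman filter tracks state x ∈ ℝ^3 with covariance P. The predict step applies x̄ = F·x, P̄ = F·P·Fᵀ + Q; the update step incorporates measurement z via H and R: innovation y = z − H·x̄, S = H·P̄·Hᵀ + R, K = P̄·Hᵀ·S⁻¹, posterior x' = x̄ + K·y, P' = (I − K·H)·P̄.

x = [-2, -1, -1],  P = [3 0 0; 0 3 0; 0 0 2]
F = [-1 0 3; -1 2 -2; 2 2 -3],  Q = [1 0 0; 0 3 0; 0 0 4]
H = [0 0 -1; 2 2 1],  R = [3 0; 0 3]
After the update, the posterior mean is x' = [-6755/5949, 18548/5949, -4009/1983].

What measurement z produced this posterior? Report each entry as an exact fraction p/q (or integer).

x̄ = F·x = [-1, 2, -3]
P̄ = F·P·Fᵀ + Q = [22 -9 -24; -9 26 18; -24 18 46]
S = H·P̄·Hᵀ + R = [49 -34; -34 145]
K = P̄·Hᵀ·S⁻¹ = [3548/5949 914/5949; -842/5949 1936/5949; -1838/1983 34/1983]
x' − x̄ = [-806/5949, 6650/5949, 1940/1983] = K·y
y = (KᵀK)⁻¹·Kᵀ·(x' − x̄) = [-1, 3]
z = y + H·x̄ = [-1, 3] + [3, -1] = [2, 2]

z = [2, 2]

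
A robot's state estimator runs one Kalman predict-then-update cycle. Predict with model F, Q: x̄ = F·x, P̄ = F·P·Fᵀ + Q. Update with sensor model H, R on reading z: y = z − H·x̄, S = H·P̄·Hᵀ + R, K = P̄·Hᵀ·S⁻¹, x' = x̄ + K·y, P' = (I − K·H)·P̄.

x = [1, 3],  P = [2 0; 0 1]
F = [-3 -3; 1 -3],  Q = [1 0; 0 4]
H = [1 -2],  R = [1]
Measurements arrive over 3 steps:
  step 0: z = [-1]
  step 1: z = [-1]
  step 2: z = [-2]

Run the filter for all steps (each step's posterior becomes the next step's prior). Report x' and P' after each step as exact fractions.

step 0: x' = [-94/7, -481/77], P' = [152/7 75/7; 75/7 426/77]
step 1: x' = [8277/11135, 103/131], P' = [813713/22270 2316/131; 2316/131 1152/131]
step 2: x' = [-4408634/822665, -1382202/822665], P' = [388480507/10694645 187826391/10694645; 187826391/10694645 93374358/10694645]

step 0: x̄ = F·x = [-12, -8]
step 0: P̄ = F·P·Fᵀ + Q = [28 3; 3 15]
step 0: y = z − H·x̄ = [-5]
step 0: S = H·P̄·Hᵀ + R = [77]
step 0: K = P̄·Hᵀ·S⁻¹ = [2/7; -27/77]
step 0: x' = x̄ + K·y = [-94/7, -481/77]
step 0: P' = (I − K·H)·P̄ = [152/7 75/7; 75/7 426/77]
step 1: x̄ = F·x = [4545/77, 409/77]
step 1: P̄ = F·P·Fᵀ + Q = [33809/77 3768/77; 3768/77 864/77]
step 1: y = z − H·x̄ = [-3804/77]
step 1: S = H·P̄·Hᵀ + R = [22270/77]
step 1: K = P̄·Hᵀ·S⁻¹ = [26273/22270; 12/131]
step 1: x' = x̄ + K·y = [8277/11135, 103/131]
step 1: P' = (I − K·H)·P̄ = [813713/22270 2316/131; 2316/131 1152/131]
step 2: x̄ = F·x = [-51096/11135, -17988/11135]
step 2: P̄ = F·P·Fᵀ + Q = [16195207/22270 1683741/22270; 1683741/22270 303033/22270]
step 2: y = z − H·x̄ = [-1430/2227]
step 2: S = H·P̄·Hᵀ + R = [2138929/4454]
step 2: K = P̄·Hᵀ·S⁻¹ = [2565545/2138929; 215535/2138929]
step 2: x' = x̄ + K·y = [-4408634/822665, -1382202/822665]
step 2: P' = (I − K·H)·P̄ = [388480507/10694645 187826391/10694645; 187826391/10694645 93374358/10694645]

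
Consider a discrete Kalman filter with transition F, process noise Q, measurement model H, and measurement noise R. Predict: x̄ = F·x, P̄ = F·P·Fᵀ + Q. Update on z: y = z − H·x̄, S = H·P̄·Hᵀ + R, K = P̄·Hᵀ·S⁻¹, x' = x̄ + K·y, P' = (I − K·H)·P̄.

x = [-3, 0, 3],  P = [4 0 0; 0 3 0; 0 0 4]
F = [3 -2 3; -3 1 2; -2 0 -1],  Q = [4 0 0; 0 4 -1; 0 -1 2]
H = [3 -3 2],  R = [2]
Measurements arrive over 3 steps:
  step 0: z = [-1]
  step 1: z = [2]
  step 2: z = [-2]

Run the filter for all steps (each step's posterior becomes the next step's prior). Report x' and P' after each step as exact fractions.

step 0: x̄ = F·x = [0, 15, 3]
step 0: P̄ = F·P·Fᵀ + Q = [88 -18 -36; -18 59 15; -36 15 22]
step 0: y = z − H·x̄ = [38]
step 0: S = H·P̄·Hᵀ + R = [1125]
step 0: K = P̄·Hᵀ·S⁻¹ = [82/375; -67/375; -109/1125]
step 0: x' = x̄ + K·y = [3116/375, 3079/375, -767/1125]
step 0: P' = (I − K·H)·P̄ = [4276/125 3244/125 -4562/375; 3244/125 2886/125 -1678/375; -4562/375 -1678/375 12869/1125]
step 1: x̄ = F·x = [2423/375, -20341/1125, -17929/1125]
step 1: P̄ = F·P·Fᵀ + Q = [3809/125 -4078/375 -13207/375; -4078/375 397226/1125 164369/1125; -13207/375 164369/1125 114311/1125]
step 1: y = z − H·x̄ = [-44722/1125]
step 1: S = H·P̄·Hᵀ + R = [2115389/1125]
step 1: K = P̄·Hᵀ·S⁻¹ = [60303/2115389; -899642/2115389; -383348/2115389]
step 1: x' = x̄ + K·y = [11271015/2115389, -2484745/2115389, -18473529/2115389]
step 1: P' = (I − K·H)·P̄ = [61227732/2115389 25219060/2115389 -53952705/2115389; 25219060/2115389 27494918/2115389 2514145/2115389; -53952705/2115389 2514145/2115389 84316927/2115389]
step 2: x̄ = F·x = [-16638052/2115389, -73244848/2115389, -4068501/2115389]
step 2: P̄ = F·P·Fᵀ + Q = [124396009/2115389 286177648/2115389 -28838298/2115389; 286177648/2115389 1430448450/2115389 197617589/2115389; -28838298/2115389 197617589/2115389 117647813/2115389]
step 2: y = z − H·x̄ = [-165914164/2115389]
step 2: S = H·P̄·Hᵀ + R = [6599753853/2115389]
step 2: K = P̄·Hᵀ·S⁻¹ = [-181007171/2199917951; -433939604/942821979; -40370185/599977623]
step 2: x' = x̄ + K·y = [-3106140672/2199917951, 1389755776/942821979, 2012384453/599977623]
step 2: P' = (I − K·H)·P̄ = [82902116524/2199917951 5385303620/314273993 -6180772177/199992541; 5385303620/314273993 14433836542/942821979 -274277371/85711089; -6180772177/199992541 -274277371/85711089 24893192216/599977623]

step 0: x' = [3116/375, 3079/375, -767/1125], P' = [4276/125 3244/125 -4562/375; 3244/125 2886/125 -1678/375; -4562/375 -1678/375 12869/1125]
step 1: x' = [11271015/2115389, -2484745/2115389, -18473529/2115389], P' = [61227732/2115389 25219060/2115389 -53952705/2115389; 25219060/2115389 27494918/2115389 2514145/2115389; -53952705/2115389 2514145/2115389 84316927/2115389]
step 2: x' = [-3106140672/2199917951, 1389755776/942821979, 2012384453/599977623], P' = [82902116524/2199917951 5385303620/314273993 -6180772177/199992541; 5385303620/314273993 14433836542/942821979 -274277371/85711089; -6180772177/199992541 -274277371/85711089 24893192216/599977623]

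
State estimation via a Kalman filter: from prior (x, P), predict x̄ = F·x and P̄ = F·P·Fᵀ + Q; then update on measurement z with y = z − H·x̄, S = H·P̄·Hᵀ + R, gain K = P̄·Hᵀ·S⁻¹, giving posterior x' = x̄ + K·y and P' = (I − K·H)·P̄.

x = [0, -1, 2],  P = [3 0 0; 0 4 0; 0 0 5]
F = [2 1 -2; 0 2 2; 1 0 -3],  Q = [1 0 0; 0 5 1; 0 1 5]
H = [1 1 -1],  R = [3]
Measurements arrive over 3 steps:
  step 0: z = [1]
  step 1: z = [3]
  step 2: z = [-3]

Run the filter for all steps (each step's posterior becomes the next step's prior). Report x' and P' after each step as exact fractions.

step 0: x̄ = F·x = [-5, 2, -6]
step 0: P̄ = F·P·Fᵀ + Q = [37 -12 36; -12 41 -29; 36 -29 53]
step 0: y = z − H·x̄ = [-2]
step 0: S = H·P̄·Hᵀ + R = [96]
step 0: K = P̄·Hᵀ·S⁻¹ = [-11/96; 29/48; -23/48]
step 0: x' = x̄ + K·y = [-229/48, 19/24, -121/24]
step 0: P' = (I − K·H)·P̄ = [3431/96 -257/48 1475/48; -257/48 143/24 -29/24; 1475/48 -29/24 743/24]
step 1: x̄ = F·x = [4/3, -17/2, 497/48]
step 1: P̄ = F·P·Fᵀ + Q = [34/3 -8 29/3; -8 143 -507/4; 29/3 -507/4 12959/96]
step 1: y = z − H·x̄ = [985/48]
step 1: S = H·P̄·Hᵀ + R = [49007/96]
step 1: K = P̄·Hᵀ·S⁻¹ = [-608/49007; 25128/49007; -3457/7001]
step 1: x' = x̄ + K·y = [52866/49007, 99088/49007, 1549/7001]
step 1: P' = (I − K·H)·P̄ = [551562/49007 -232912/49007 45782/7001; -232912/49007 430747/49007 17493/7001; 45782/7001 17493/7001 73646/7001]
step 2: x̄ = F·x = [26162/7001, 219862/49007, 20337/49007]
step 2: P̄ = F·P·Fᵀ + Q = [108978/7001 -156464/7001 147457/7001; -156464/7001 5009719/49007 -3603707/49007; 147457/7001 -3603707/49007 3513451/49007]
step 2: y = z − H·x̄ = [-529680/49007]
step 2: S = H·P̄·Hᵀ + R = [12385557/49007]
step 2: K = P̄·Hᵀ·S⁻¹ = [-454867/4128519; 7518178/12385557; -6084959/12385557]
step 2: x' = x̄ + K·y = [6781386/1376173, -8564186/4128519, 23635849/4128519]
step 2: P' = (I − K·H)·P̄ = [17199667/1376173 -22486198/4128519 30477404/4128519; -22486198/4128519 112742257/12385557 22729129/12385557; 30477404/4128519 22729129/12385557 132416218/12385557]

step 0: x' = [-229/48, 19/24, -121/24], P' = [3431/96 -257/48 1475/48; -257/48 143/24 -29/24; 1475/48 -29/24 743/24]
step 1: x' = [52866/49007, 99088/49007, 1549/7001], P' = [551562/49007 -232912/49007 45782/7001; -232912/49007 430747/49007 17493/7001; 45782/7001 17493/7001 73646/7001]
step 2: x' = [6781386/1376173, -8564186/4128519, 23635849/4128519], P' = [17199667/1376173 -22486198/4128519 30477404/4128519; -22486198/4128519 112742257/12385557 22729129/12385557; 30477404/4128519 22729129/12385557 132416218/12385557]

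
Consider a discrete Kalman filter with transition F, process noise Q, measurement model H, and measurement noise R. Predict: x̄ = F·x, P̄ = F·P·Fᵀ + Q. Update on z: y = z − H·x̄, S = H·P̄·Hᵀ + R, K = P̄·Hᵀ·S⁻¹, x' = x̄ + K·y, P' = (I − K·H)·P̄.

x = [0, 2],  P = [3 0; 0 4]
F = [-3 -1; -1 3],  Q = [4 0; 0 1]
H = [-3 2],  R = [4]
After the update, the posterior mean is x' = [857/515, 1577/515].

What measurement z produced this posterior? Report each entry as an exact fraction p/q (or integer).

x̄ = F·x = [-2, 6]
P̄ = F·P·Fᵀ + Q = [35 -3; -3 40]
S = H·P̄·Hᵀ + R = [515]
K = P̄·Hᵀ·S⁻¹ = [-111/515; 89/515]
x' − x̄ = [1887/515, -1513/515] = K·y
y = (KᵀK)⁻¹·Kᵀ·(x' − x̄) = [-17]
z = y + H·x̄ = [-17] + [18] = [1]

z = [1]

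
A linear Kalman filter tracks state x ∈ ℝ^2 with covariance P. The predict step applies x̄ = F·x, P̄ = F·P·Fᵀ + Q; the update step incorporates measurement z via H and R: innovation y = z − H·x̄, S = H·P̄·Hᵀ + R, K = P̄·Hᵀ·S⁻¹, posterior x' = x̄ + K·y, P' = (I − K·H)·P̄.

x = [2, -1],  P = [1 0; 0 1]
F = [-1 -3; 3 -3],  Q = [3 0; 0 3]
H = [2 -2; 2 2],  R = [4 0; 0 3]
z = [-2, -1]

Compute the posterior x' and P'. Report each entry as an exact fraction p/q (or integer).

x' = [-3242/4045, 1776/4045]
P' = [1698/4045 -219/4045; -219/4045 1722/4045]

x̄ = F·x = [1, 9]
P̄ = F·P·Fᵀ + Q = [13 6; 6 21]
y = z − H·x̄ = [14, -21]
S = H·P̄·Hᵀ + R = [92 -32; -32 187]
K = P̄·Hᵀ·S⁻¹ = [1917/8090 986/4045; -1941/8090 1002/4045]
x' = x̄ + K·y = [-3242/4045, 1776/4045]
P' = (I − K·H)·P̄ = [1698/4045 -219/4045; -219/4045 1722/4045]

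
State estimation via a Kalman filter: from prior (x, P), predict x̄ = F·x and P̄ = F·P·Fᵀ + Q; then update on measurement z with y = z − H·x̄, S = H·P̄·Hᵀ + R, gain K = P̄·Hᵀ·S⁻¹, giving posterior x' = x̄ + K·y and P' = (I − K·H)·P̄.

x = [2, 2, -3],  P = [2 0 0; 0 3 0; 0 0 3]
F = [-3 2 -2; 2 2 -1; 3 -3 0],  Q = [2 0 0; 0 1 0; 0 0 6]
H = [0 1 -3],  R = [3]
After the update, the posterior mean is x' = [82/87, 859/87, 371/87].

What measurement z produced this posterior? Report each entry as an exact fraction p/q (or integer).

z = [-3]

x̄ = F·x = [4, 11, 0]
P̄ = F·P·Fᵀ + Q = [44 6 -36; 6 24 -6; -36 -6 51]
S = H·P̄·Hᵀ + R = [522]
K = P̄·Hᵀ·S⁻¹ = [19/87; 7/87; -53/174]
x' − x̄ = [-266/87, -98/87, 371/87] = K·y
y = (KᵀK)⁻¹·Kᵀ·(x' − x̄) = [-14]
z = y + H·x̄ = [-14] + [11] = [-3]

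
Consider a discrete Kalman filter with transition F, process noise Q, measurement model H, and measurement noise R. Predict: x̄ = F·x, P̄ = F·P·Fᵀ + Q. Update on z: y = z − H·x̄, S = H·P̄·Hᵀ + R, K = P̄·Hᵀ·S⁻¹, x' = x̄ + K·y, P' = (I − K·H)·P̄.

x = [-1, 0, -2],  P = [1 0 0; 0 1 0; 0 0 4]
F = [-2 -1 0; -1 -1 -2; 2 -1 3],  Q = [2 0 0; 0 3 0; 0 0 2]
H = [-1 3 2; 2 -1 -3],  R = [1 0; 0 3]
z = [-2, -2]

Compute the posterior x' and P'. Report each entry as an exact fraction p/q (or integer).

x̄ = F·x = [2, 5, -8]
P̄ = F·P·Fᵀ + Q = [7 3 -3; 3 21 -25; -3 -25 43]
y = z − H·x̄ = [1, -25]
S = H·P̄·Hᵀ + R = [63 -60; -60 313]
K = P̄·Hᵀ·S⁻¹ = [-52/16119 340/5373; 6730/16119 1460/5373; -2218/16119 -2030/5373]
x' = x̄ + K·y = [6686/16119, -22175/16119, 21080/16119]
P' = (I − K·H)·P̄ = [92225/16119 -12323/16119 64571/16119; -12323/16119 8399/16119 -15395/16119; 64571/16119 -15395/16119 54269/16119]

x' = [6686/16119, -22175/16119, 21080/16119]
P' = [92225/16119 -12323/16119 64571/16119; -12323/16119 8399/16119 -15395/16119; 64571/16119 -15395/16119 54269/16119]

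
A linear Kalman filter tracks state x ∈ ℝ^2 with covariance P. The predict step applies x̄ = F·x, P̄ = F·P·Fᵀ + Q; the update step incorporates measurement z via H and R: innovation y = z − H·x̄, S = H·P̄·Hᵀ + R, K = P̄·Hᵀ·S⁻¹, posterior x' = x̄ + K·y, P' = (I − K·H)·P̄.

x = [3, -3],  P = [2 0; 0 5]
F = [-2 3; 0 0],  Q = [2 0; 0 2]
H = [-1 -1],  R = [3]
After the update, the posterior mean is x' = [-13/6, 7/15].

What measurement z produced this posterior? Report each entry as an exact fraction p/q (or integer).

x̄ = F·x = [-15, 0]
P̄ = F·P·Fᵀ + Q = [55 0; 0 2]
S = H·P̄·Hᵀ + R = [60]
K = P̄·Hᵀ·S⁻¹ = [-11/12; -1/30]
x' − x̄ = [77/6, 7/15] = K·y
y = (KᵀK)⁻¹·Kᵀ·(x' − x̄) = [-14]
z = y + H·x̄ = [-14] + [15] = [1]

z = [1]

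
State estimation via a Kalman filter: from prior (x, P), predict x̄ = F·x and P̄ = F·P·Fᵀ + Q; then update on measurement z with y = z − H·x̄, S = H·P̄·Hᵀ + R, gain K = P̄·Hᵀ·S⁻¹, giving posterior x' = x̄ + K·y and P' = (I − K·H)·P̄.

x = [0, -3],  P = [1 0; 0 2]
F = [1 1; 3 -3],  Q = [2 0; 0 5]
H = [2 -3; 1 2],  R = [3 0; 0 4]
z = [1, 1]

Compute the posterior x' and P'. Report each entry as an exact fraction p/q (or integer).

x' = [443/1525, 191/4575]
P' = [1218/1525 447/1525; 447/1525 3253/9150]

x̄ = F·x = [-3, 9]
P̄ = F·P·Fᵀ + Q = [5 -3; -3 32]
y = z − H·x̄ = [34, -14]
S = H·P̄·Hᵀ + R = [347 -185; -185 125]
K = P̄·Hᵀ·S⁻¹ = [73/305 528/1525; -293/1830 2297/9150]
x' = x̄ + K·y = [443/1525, 191/4575]
P' = (I − K·H)·P̄ = [1218/1525 447/1525; 447/1525 3253/9150]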